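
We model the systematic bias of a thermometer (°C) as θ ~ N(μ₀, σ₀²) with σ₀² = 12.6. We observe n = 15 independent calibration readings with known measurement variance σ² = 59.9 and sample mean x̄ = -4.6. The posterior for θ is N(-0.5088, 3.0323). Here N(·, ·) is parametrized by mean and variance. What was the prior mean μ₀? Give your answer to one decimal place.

μ₀ = 12.4

The posterior mean is a precision-weighted average: μ_n = (τ₀μ₀ + τ_data·x̄)/(τ₀+τ_data), with τ₀=1/σ₀² and τ_data=n/σ².
Here τ₀ = 1/12.6 = 0.079365 and τ_data = 15/59.9 = 0.250417, so τ_n = 0.329782.
Rearranging for μ₀: μ₀ = (μ_n·τ_n − τ_data·x̄)/τ₀ = (-0.5088·0.329782 − 0.250417·-4.6) / 0.079365 = 0.984125/0.079365 ≈ 12.4.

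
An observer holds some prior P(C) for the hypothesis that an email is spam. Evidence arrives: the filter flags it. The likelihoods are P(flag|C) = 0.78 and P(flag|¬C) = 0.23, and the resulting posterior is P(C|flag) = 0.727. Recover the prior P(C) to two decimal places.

P(C) = 0.44

In odds form, posterior odds = prior odds × likelihood ratio, so prior odds = posterior odds ÷ LR.
Posterior odds = 0.727/(1−0.727) = 2.6630. LR = 0.78/0.23 = 3.3913.
Prior odds = 2.6630/3.3913 = 0.7852, so P(C) = 0.7852/(1+0.7852) ≈ 0.44.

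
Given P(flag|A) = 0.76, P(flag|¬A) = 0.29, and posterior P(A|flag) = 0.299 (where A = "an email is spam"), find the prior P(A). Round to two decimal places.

Bayes' rule in odds form gives O(A|E) = O(A)·[P(E|A)/P(E|¬A)], hence O(A) = O(A|E)/LR.
Posterior odds = 0.299/(1−0.299) = 0.4265. LR = 0.76/0.29 = 2.6207.
Prior odds = 0.4265/2.6207 = 0.1627, so P(A) = 0.1627/(1+0.1627) ≈ 0.14.

P(A) = 0.14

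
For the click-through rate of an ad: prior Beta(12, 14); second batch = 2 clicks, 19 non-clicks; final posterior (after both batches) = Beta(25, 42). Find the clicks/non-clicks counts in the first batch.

Because Beta–binomial updating is additive in the counts, the combined data contributed (α_post−α_prior, β_post−β_prior) successes and failures.
Total across both batches: 25−12=13 clicks, 42−14=28 non-clicks.
Subtract the second batch: 13−2=11 clicks and 28−19=9 non-clicks.

11 clicks and 9 non-clicks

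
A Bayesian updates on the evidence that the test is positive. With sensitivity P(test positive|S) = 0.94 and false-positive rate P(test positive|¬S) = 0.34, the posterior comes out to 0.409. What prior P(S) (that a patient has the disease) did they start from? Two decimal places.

P(S) = 0.20

Bayes' rule in odds form gives O(S|E) = O(S)·[P(E|S)/P(E|¬S)], hence O(S) = O(S|E)/LR.
Posterior odds = 0.409/(1−0.409) = 0.6920. LR = 0.94/0.34 = 2.7647.
Prior odds = 0.6920/2.7647 = 0.2503, so P(S) = 0.2503/(1+0.2503) ≈ 0.20.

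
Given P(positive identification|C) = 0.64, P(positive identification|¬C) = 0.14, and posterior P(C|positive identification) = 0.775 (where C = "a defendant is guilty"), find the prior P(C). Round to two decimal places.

P(C) = 0.43

In odds form, posterior odds = prior odds × likelihood ratio, so prior odds = posterior odds ÷ LR.
Posterior odds = 0.775/(1−0.775) = 3.4444. LR = 0.64/0.14 = 4.5714.
Prior odds = 3.4444/4.5714 = 0.7535, so P(C) = 0.7535/(1+0.7535) ≈ 0.43.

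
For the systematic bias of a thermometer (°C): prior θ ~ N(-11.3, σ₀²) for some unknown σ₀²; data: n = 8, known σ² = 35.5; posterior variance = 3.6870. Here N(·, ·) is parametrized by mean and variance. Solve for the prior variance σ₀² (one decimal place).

σ₀² = 21.8

Posterior precision equals prior precision plus data precision: 1/σ_n² = 1/σ₀² + n/σ².
So 1/σ₀² = 1/3.6870 − 8/35.5 = 0.271223 − 0.225352 = 0.045871.
Hence σ₀² = 1/0.045871 ≈ 21.8.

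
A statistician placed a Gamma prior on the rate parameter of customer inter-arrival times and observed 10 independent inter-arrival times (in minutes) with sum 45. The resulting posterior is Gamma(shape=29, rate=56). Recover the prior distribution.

Gamma–exponential conjugacy: posterior shape = α + n, posterior rate = β + Σtᵢ.
So α = 29 − 10 = 19 and β = 56 − 45 = 11.

Gamma(shape=19, rate=11)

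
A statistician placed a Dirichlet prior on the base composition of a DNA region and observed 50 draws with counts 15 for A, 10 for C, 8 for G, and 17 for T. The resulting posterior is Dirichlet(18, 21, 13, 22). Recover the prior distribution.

For a Dirichlet(α) prior with multinomial counts c, the posterior is Dirichlet(α + c) componentwise.
Subtract each count from the matching posterior parameter: 18−15=3, 21−10=11, 13−8=5, 22−17=5.

Dirichlet(3, 11, 5, 5)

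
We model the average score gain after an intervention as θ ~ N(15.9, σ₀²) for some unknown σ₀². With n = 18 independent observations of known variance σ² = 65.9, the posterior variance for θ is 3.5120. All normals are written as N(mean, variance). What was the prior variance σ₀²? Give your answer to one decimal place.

For the Normal–Normal model with known σ², precisions add: τ_n = τ₀ + n/σ².
So 1/σ₀² = 1/3.5120 − 18/65.9 = 0.284738 − 0.273141 = 0.011597.
Hence σ₀² = 1/0.011597 ≈ 86.2.

σ₀² = 86.2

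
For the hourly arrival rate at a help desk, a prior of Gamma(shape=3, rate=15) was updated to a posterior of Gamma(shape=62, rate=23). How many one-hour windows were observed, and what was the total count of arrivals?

n = 8 one-hour windows with total 59 arrivals

A Gamma(α, β) prior (rate parametrization) on a Poisson rate with n observations summing to S gives posterior Gamma(α+S, β+n).
Matching: Σxᵢ = 62 − 3 = 59 and n = 23 − 15 = 8.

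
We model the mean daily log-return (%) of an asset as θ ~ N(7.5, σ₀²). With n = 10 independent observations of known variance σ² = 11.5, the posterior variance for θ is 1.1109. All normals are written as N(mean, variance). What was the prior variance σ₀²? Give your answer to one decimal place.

σ₀² = 32.7

For the Normal–Normal model with known σ², precisions add: τ_n = τ₀ + n/σ².
So 1/σ₀² = 1/1.1109 − 10/11.5 = 0.900171 − 0.869565 = 0.030606.
Hence σ₀² = 1/0.030606 ≈ 32.7.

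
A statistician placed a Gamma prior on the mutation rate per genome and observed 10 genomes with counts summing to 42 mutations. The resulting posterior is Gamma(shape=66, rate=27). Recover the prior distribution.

A Gamma(α, β) prior (rate parametrization) on a Poisson rate with n observations summing to S gives posterior Gamma(α+S, β+n).
So α = 66 − 42 = 24 and β = 27 − 10 = 17.

Gamma(shape=24, rate=17)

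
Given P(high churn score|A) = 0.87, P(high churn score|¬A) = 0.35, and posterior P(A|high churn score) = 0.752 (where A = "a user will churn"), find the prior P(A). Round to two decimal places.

Bayes' rule in odds form gives O(A|E) = O(A)·[P(E|A)/P(E|¬A)], hence O(A) = O(A|E)/LR.
Posterior odds = 0.752/(1−0.752) = 3.0323. LR = 0.87/0.35 = 2.4857.
Prior odds = 3.0323/2.4857 = 1.2199, so P(A) = 1.2199/(1+1.2199) ≈ 0.55.

P(A) = 0.55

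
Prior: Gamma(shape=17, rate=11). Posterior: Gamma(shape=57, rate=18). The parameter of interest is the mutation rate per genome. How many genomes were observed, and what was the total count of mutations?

n = 7 genomes with total 40 mutations

Gamma–Poisson conjugacy: posterior shape = α + Σxᵢ, posterior rate = β + n.
Matching: Σxᵢ = 57 − 17 = 40 and n = 18 − 11 = 7.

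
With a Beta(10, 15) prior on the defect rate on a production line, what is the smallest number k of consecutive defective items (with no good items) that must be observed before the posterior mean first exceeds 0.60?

k = 13

After k defective items and 0 good items the posterior is Beta(10+k, 15), with mean (10+k)/(10+15+k).
Set (10+k)/(25+k) > 0.60 and solve: k > (0.60·25 − 10)/(1 − 0.60) = 12.500.
The smallest integer exceeding 12.500 is 13, and checking k=13: (23)/(38) = 0.6053 > 0.60.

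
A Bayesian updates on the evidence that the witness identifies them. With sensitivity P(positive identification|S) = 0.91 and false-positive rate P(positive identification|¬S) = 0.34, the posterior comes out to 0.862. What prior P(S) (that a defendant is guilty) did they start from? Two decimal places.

In odds form, posterior odds = prior odds × likelihood ratio, so prior odds = posterior odds ÷ LR.
Posterior odds = 0.862/(1−0.862) = 6.2464. LR = 0.91/0.34 = 2.6765.
Prior odds = 6.2464/2.6765 = 2.3338, so P(S) = 2.3338/(1+2.3338) ≈ 0.70.

P(S) = 0.70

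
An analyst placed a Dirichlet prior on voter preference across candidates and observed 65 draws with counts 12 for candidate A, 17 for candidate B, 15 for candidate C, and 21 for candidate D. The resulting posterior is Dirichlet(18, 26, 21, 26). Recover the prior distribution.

For a Dirichlet(α) prior with multinomial counts c, the posterior is Dirichlet(α + c) componentwise.
Subtract each count from the matching posterior parameter: 18−12=6, 26−17=9, 21−15=6, 26−21=5.

Dirichlet(6, 9, 6, 5)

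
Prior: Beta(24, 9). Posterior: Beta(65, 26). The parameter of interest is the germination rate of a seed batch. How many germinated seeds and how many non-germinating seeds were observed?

41 germinated seeds and 17 non-germinating seeds

A Beta(a, b) prior with s successes and f failures in binomial data gives a Beta(a+s, b+f) posterior.
So s = 65 − 24 = 41 and f = 26 − 9 = 17.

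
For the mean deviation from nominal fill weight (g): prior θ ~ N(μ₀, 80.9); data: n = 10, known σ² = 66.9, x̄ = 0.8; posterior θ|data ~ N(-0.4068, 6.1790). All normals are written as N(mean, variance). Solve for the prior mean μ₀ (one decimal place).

With known observation variance, the Normal–Normal posterior has precision τ_n = τ₀ + n/σ² and mean μ_n = (τ₀μ₀ + (n/σ²)x̄)/τ_n.
Here τ₀ = 1/80.9 = 0.012361 and τ_data = 10/66.9 = 0.149477, so τ_n = 0.161838.
Rearranging for μ₀: μ₀ = (μ_n·τ_n − τ_data·x̄)/τ₀ = (-0.4068·0.161838 − 0.149477·0.8) / 0.012361 = -0.185417/0.012361 ≈ -15.0.

μ₀ = -15.0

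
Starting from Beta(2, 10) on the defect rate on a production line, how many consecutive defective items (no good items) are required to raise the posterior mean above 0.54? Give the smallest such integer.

k = 10

After k defective items and 0 good items the posterior is Beta(2+k, 10), with mean (2+k)/(2+10+k).
Set (2+k)/(12+k) > 0.54 and solve: k > (0.54·12 − 2)/(1 − 0.54) = 9.739.
The smallest integer exceeding 9.739 is 10, and checking k=10: (12)/(22) = 0.5455 > 0.54.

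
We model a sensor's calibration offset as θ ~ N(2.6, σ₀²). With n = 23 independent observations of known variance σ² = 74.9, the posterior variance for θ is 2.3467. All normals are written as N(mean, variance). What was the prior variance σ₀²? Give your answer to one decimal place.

σ₀² = 8.4

Posterior precision equals prior precision plus data precision: 1/σ_n² = 1/σ₀² + n/σ².
So 1/σ₀² = 1/2.3467 − 23/74.9 = 0.426130 − 0.307076 = 0.119054.
Hence σ₀² = 1/0.119054 ≈ 8.4.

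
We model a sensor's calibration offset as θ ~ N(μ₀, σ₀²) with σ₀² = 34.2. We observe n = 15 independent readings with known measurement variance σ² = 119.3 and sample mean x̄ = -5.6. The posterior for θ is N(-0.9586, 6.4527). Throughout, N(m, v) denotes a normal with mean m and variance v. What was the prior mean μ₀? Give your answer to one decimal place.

μ₀ = 19.0

The posterior mean is a precision-weighted average: μ_n = (τ₀μ₀ + τ_data·x̄)/(τ₀+τ_data), with τ₀=1/σ₀² and τ_data=n/σ².
Here τ₀ = 1/34.2 = 0.029240 and τ_data = 15/119.3 = 0.125733, so τ_n = 0.154973.
Rearranging for μ₀: μ₀ = (μ_n·τ_n − τ_data·x̄)/τ₀ = (-0.9586·0.154973 − 0.125733·-5.6) / 0.029240 = 0.555548/0.029240 ≈ 19.0.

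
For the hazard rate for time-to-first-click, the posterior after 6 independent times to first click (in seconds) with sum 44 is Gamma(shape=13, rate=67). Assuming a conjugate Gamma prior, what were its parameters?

Gamma–exponential conjugacy: posterior shape = α + n, posterior rate = β + Σtᵢ.
So α = 13 − 6 = 7 and β = 67 − 44 = 23.

Gamma(shape=7, rate=23)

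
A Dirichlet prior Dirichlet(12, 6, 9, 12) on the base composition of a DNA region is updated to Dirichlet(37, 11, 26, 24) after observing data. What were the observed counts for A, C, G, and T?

counts (25, 5, 17, 12)

For a Dirichlet(α) prior with multinomial counts c, the posterior is Dirichlet(α + c) componentwise.
Counts are posterior − prior componentwise: 37−12=25, 11−6=5, 26−9=17, 24−12=12.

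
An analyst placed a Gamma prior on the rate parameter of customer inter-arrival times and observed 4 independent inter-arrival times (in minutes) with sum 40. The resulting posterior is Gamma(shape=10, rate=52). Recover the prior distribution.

Gamma(shape=6, rate=12)

For an exponential likelihood with a Gamma(α, β) prior on the rate, n observations with total T give posterior Gamma(α+n, β+T).
So α = 10 − 4 = 6 and β = 52 − 40 = 12.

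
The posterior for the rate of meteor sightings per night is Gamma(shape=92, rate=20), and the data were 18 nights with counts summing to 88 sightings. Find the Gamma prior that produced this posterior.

Gamma–Poisson conjugacy: posterior shape = α + Σxᵢ, posterior rate = β + n.
So α = 92 − 88 = 4 and β = 20 − 18 = 2.

Gamma(shape=4, rate=2)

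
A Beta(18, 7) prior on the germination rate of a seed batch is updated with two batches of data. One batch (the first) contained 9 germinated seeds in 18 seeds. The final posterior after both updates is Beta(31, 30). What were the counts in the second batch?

Sequential conjugate updates are equivalent to a single update on the pooled data, so total successes = posterior α − prior α and total failures = posterior β − prior β.
Total across both batches: 31−18=13 germinated seeds, 30−7=23 non-germinating seeds.
Subtract the first batch: 13−9=4 germinated seeds and 23−9=14 non-germinating seeds.

4 germinated seeds and 14 non-germinating seeds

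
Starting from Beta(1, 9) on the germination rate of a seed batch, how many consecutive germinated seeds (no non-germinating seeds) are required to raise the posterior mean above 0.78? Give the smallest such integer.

k = 31

After k germinated seeds and 0 non-germinating seeds the posterior is Beta(1+k, 9), with mean (1+k)/(1+9+k).
Set (1+k)/(10+k) > 0.78 and solve: k > (0.78·10 − 1)/(1 − 0.78) = 30.909.
The smallest integer exceeding 30.909 is 31.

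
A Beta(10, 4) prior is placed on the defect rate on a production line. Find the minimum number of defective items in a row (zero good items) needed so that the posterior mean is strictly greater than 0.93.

k = 44

After k defective items and 0 good items the posterior is Beta(10+k, 4), with mean (10+k)/(10+4+k).
Set (10+k)/(14+k) > 0.93 and solve: k > (0.93·14 − 10)/(1 − 0.93) = 43.143.
The smallest integer exceeding 43.143 is 44, and checking k=44: (54)/(58) = 0.9310 > 0.93.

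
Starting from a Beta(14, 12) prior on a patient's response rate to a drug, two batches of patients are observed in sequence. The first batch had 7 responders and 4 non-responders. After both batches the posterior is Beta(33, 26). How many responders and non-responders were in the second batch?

12 responders and 10 non-responders

Sequential conjugate updates are equivalent to a single update on the pooled data, so total successes = posterior α − prior α and total failures = posterior β − prior β.
Total across both batches: 33−14=19 responders, 26−12=14 non-responders.
Subtract the first batch: 19−7=12 responders and 14−4=10 non-responders.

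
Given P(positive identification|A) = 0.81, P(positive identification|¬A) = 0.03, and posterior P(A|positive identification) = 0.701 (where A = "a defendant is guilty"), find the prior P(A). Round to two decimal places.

P(A) = 0.08

Bayes' rule in odds form gives O(A|E) = O(A)·[P(E|A)/P(E|¬A)], hence O(A) = O(A|E)/LR.
Posterior odds = 0.701/(1−0.701) = 2.3445. LR = 0.81/0.03 = 27.0000.
Prior odds = 2.3445/27.0000 = 0.0868, so P(A) = 0.0868/(1+0.0868) ≈ 0.08.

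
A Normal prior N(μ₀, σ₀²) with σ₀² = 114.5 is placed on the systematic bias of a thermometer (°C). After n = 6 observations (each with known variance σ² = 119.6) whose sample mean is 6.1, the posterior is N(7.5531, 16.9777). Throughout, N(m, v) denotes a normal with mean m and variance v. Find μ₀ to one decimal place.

With known observation variance, the Normal–Normal posterior has precision τ_n = τ₀ + n/σ² and mean μ_n = (τ₀μ₀ + (n/σ²)x̄)/τ_n.
Here τ₀ = 1/114.5 = 0.008734 and τ_data = 6/119.6 = 0.050167, so τ_n = 0.058901.
Rearranging for μ₀: μ₀ = (μ_n·τ_n − τ_data·x̄)/τ₀ = (7.5531·0.058901 − 0.050167·6.1) / 0.008734 = 0.138866/0.008734 ≈ 15.9.

μ₀ = 15.9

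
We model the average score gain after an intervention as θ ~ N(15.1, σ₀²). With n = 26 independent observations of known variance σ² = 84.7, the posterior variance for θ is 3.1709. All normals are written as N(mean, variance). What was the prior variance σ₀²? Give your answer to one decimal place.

σ₀² = 119.0

Posterior precision equals prior precision plus data precision: 1/σ_n² = 1/σ₀² + n/σ².
So 1/σ₀² = 1/3.1709 − 26/84.7 = 0.315368 − 0.306966 = 0.008402.
Hence σ₀² = 1/0.008402 ≈ 119.0.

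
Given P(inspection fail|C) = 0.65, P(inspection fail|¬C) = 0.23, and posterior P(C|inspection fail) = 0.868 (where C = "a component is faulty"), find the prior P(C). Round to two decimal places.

In odds form, posterior odds = prior odds × likelihood ratio, so prior odds = posterior odds ÷ LR.
Posterior odds = 0.868/(1−0.868) = 6.5758. LR = 0.65/0.23 = 2.8261.
Prior odds = 6.5758/2.8261 = 2.3268, so P(C) = 2.3268/(1+2.3268) ≈ 0.70.

P(C) = 0.70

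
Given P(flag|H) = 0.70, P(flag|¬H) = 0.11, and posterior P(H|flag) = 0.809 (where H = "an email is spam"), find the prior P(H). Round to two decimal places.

Bayes' rule in odds form gives O(H|E) = O(H)·[P(E|H)/P(E|¬H)], hence O(H) = O(H|E)/LR.
Posterior odds = 0.809/(1−0.809) = 4.2356. LR = 0.70/0.11 = 6.3636.
Prior odds = 4.2356/6.3636 = 0.6656, so P(H) = 0.6656/(1+0.6656) ≈ 0.40.

P(H) = 0.40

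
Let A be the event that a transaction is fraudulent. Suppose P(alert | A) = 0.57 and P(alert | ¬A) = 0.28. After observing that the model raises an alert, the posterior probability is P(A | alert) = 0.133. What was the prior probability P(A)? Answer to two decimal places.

In odds form, posterior odds = prior odds × likelihood ratio, so prior odds = posterior odds ÷ LR.
Posterior odds = 0.133/(1−0.133) = 0.1534. LR = 0.57/0.28 = 2.0357.
Prior odds = 0.1534/2.0357 = 0.0754, so P(A) = 0.0754/(1+0.0754) ≈ 0.07.

P(A) = 0.07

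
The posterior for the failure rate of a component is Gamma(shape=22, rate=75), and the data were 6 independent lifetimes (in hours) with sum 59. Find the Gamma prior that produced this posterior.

Gamma(shape=16, rate=16)

For an exponential likelihood with a Gamma(α, β) prior on the rate, n observations with total T give posterior Gamma(α+n, β+T).
So α = 22 − 6 = 16 and β = 75 − 59 = 16.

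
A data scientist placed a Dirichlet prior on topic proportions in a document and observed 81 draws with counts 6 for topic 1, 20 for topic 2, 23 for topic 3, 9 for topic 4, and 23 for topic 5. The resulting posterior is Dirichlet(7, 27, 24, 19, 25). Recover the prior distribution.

Dirichlet(1, 7, 1, 10, 2)

For a Dirichlet(α) prior with multinomial counts c, the posterior is Dirichlet(α + c) componentwise.
Subtract each count from the matching posterior parameter: 7−6=1, 27−20=7, 24−23=1, 19−9=10, 25−23=2.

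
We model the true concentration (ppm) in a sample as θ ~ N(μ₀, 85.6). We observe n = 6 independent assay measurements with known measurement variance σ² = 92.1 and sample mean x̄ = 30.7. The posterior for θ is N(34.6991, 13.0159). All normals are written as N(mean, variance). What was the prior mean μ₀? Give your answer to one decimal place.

μ₀ = 57.0

The posterior mean is a precision-weighted average: μ_n = (τ₀μ₀ + τ_data·x̄)/(τ₀+τ_data), with τ₀=1/σ₀² and τ_data=n/σ².
Here τ₀ = 1/85.6 = 0.011682 and τ_data = 6/92.1 = 0.065147, so τ_n = 0.076829.
Rearranging for μ₀: μ₀ = (μ_n·τ_n − τ_data·x̄)/τ₀ = (34.6991·0.076829 − 0.065147·30.7) / 0.011682 = 0.665884/0.011682 ≈ 57.0.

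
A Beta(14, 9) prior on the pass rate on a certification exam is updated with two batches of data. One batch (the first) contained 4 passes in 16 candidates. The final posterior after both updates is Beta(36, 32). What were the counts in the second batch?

18 passes and 11 failures

Because Beta–binomial updating is additive in the counts, the combined data contributed (α_post−α_prior, β_post−β_prior) successes and failures.
Total across both batches: 36−14=22 passes, 32−9=23 failures.
Subtract the first batch: 22−4=18 passes and 23−12=11 failures.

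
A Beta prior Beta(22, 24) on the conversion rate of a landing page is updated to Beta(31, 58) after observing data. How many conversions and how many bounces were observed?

9 conversions and 34 bounces

Beta is conjugate to the binomial likelihood: posterior = Beta(α+s, β+f).
Match parameters: s=31−22=9, f=58−24=34.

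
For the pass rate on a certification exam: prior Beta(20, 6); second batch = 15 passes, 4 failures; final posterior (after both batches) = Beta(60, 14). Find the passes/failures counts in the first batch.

Sequential conjugate updates are equivalent to a single update on the pooled data, so total successes = posterior α − prior α and total failures = posterior β − prior β.
Total across both batches: 60−20=40 passes, 14−6=8 failures.
Subtract the second batch: 40−15=25 passes and 8−4=4 failures.

25 passes and 4 failures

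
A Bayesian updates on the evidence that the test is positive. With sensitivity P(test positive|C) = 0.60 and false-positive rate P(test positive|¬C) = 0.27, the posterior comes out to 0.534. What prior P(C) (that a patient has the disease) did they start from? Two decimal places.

P(C) = 0.34

In odds form, posterior odds = prior odds × likelihood ratio, so prior odds = posterior odds ÷ LR.
Posterior odds = 0.534/(1−0.534) = 1.1459. LR = 0.60/0.27 = 2.2222.
Prior odds = 1.1459/2.2222 = 0.5157, so P(C) = 0.5157/(1+0.5157) ≈ 0.34.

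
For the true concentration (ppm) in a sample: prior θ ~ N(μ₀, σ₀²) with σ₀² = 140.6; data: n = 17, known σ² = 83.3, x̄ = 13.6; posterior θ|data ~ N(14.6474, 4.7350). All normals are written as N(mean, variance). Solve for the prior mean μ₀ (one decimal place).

With known observation variance, the Normal–Normal posterior has precision τ_n = τ₀ + n/σ² and mean μ_n = (τ₀μ₀ + (n/σ²)x̄)/τ_n.
Here τ₀ = 1/140.6 = 0.007112 and τ_data = 17/83.3 = 0.204082, so τ_n = 0.211194.
Rearranging for μ₀: μ₀ = (μ_n·τ_n − τ_data·x̄)/τ₀ = (14.6474·0.211194 − 0.204082·13.6) / 0.007112 = 0.317928/0.007112 ≈ 44.7.

μ₀ = 44.7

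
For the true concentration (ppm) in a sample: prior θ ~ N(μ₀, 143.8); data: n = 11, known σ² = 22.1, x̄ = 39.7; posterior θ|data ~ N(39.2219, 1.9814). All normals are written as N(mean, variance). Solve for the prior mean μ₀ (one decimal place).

μ₀ = 5.0

With known observation variance, the Normal–Normal posterior has precision τ_n = τ₀ + n/σ² and mean μ_n = (τ₀μ₀ + (n/σ²)x̄)/τ_n.
Here τ₀ = 1/143.8 = 0.006954 and τ_data = 11/22.1 = 0.497738, so τ_n = 0.504692.
Rearranging for μ₀: μ₀ = (μ_n·τ_n − τ_data·x̄)/τ₀ = (39.2219·0.504692 − 0.497738·39.7) / 0.006954 = 0.034781/0.006954 ≈ 5.0.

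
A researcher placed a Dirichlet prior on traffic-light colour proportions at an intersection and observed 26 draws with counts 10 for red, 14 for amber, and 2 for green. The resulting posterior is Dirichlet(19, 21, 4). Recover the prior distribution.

Dirichlet(9, 7, 2)

For a Dirichlet(α) prior with multinomial counts c, the posterior is Dirichlet(α + c) componentwise.
Subtract each count from the matching posterior parameter: 19−10=9, 21−14=7, 4−2=2.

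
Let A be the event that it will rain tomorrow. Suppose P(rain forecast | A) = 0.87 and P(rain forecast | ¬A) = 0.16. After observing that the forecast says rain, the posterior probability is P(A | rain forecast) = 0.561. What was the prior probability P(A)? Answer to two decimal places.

P(A) = 0.19

In odds form, posterior odds = prior odds × likelihood ratio, so prior odds = posterior odds ÷ LR.
Posterior odds = 0.561/(1−0.561) = 1.2779. LR = 0.87/0.16 = 5.4375.
Prior odds = 1.2779/5.4375 = 0.2350, so P(A) = 0.2350/(1+0.2350) ≈ 0.19.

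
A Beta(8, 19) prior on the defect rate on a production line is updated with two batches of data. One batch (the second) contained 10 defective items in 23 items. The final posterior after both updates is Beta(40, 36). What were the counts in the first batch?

Sequential conjugate updates are equivalent to a single update on the pooled data, so total successes = posterior α − prior α and total failures = posterior β − prior β.
Total across both batches: 40−8=32 defective items, 36−19=17 good items.
Subtract the second batch: 32−10=22 defective items and 17−13=4 good items.

22 defective items and 4 good items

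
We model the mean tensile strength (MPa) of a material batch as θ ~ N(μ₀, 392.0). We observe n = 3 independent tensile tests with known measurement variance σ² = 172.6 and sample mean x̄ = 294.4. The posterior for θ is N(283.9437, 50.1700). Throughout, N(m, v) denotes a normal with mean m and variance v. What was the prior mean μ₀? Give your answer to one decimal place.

With known observation variance, the Normal–Normal posterior has precision τ_n = τ₀ + n/σ² and mean μ_n = (τ₀μ₀ + (n/σ²)x̄)/τ_n.
Here τ₀ = 1/392.0 = 0.002551 and τ_data = 3/172.6 = 0.017381, so τ_n = 0.019932.
Rearranging for μ₀: μ₀ = (μ_n·τ_n − τ_data·x̄)/τ₀ = (283.9437·0.019932 − 0.017381·294.4) / 0.002551 = 0.542599/0.002551 ≈ 212.7.

μ₀ = 212.7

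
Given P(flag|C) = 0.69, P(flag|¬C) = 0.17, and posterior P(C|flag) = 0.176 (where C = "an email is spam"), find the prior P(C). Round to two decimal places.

Bayes' rule in odds form gives O(C|E) = O(C)·[P(E|C)/P(E|¬C)], hence O(C) = O(C|E)/LR.
Posterior odds = 0.176/(1−0.176) = 0.2136. LR = 0.69/0.17 = 4.0588.
Prior odds = 0.2136/4.0588 = 0.0526, so P(C) = 0.0526/(1+0.0526) ≈ 0.05.

P(C) = 0.05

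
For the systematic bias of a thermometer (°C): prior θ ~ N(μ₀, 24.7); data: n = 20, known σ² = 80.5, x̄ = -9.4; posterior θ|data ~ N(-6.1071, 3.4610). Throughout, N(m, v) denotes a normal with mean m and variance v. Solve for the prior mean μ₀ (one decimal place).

The posterior mean is a precision-weighted average: μ_n = (τ₀μ₀ + τ_data·x̄)/(τ₀+τ_data), with τ₀=1/σ₀² and τ_data=n/σ².
Here τ₀ = 1/24.7 = 0.040486 and τ_data = 20/80.5 = 0.248447, so τ_n = 0.288933.
Rearranging for μ₀: μ₀ = (μ_n·τ_n − τ_data·x̄)/τ₀ = (-6.1071·0.288933 − 0.248447·-9.4) / 0.040486 = 0.570859/0.040486 ≈ 14.1.

μ₀ = 14.1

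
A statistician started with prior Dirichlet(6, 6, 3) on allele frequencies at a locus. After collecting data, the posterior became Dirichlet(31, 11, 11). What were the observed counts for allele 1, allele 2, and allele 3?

For a Dirichlet(α) prior with multinomial counts c, the posterior is Dirichlet(α + c) componentwise.
Counts are posterior − prior componentwise: 31−6=25, 11−6=5, 11−3=8.

counts (25, 5, 8)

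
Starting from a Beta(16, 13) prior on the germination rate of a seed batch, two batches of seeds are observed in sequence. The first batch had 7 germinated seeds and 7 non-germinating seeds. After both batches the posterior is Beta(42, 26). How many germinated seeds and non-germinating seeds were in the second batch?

19 germinated seeds and 6 non-germinating seeds

Sequential conjugate updates are equivalent to a single update on the pooled data, so total successes = posterior α − prior α and total failures = posterior β − prior β.
Total across both batches: 42−16=26 germinated seeds, 26−13=13 non-germinating seeds.
Subtract the first batch: 26−7=19 germinated seeds and 13−7=6 non-germinating seeds.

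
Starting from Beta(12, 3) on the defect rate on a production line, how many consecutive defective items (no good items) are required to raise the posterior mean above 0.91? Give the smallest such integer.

k = 19

After k defective items and 0 good items the posterior is Beta(12+k, 3), with mean (12+k)/(12+3+k).
Set (12+k)/(15+k) > 0.91 and solve: k > (0.91·15 − 12)/(1 − 0.91) = 18.333.
The smallest integer exceeding 18.333 is 19, and checking k=19: (31)/(34) = 0.9118 > 0.91.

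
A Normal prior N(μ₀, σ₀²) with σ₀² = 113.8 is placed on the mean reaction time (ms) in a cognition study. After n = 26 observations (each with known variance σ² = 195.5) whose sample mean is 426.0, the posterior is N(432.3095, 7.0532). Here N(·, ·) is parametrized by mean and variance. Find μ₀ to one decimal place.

μ₀ = 527.8

With known observation variance, the Normal–Normal posterior has precision τ_n = τ₀ + n/σ² and mean μ_n = (τ₀μ₀ + (n/σ²)x̄)/τ_n.
Here τ₀ = 1/113.8 = 0.008787 and τ_data = 26/195.5 = 0.132992, so τ_n = 0.141779.
Rearranging for μ₀: μ₀ = (μ_n·τ_n − τ_data·x̄)/τ₀ = (432.3095·0.141779 − 0.132992·426.0) / 0.008787 = 4.637817/0.008787 ≈ 527.8.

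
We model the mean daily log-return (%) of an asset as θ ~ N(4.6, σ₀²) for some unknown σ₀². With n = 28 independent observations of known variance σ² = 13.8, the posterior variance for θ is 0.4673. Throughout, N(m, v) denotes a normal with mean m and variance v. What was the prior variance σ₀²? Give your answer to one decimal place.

σ₀² = 9.0

Posterior precision equals prior precision plus data precision: 1/σ_n² = 1/σ₀² + n/σ².
So 1/σ₀² = 1/0.4673 − 28/13.8 = 2.139953 − 2.028986 = 0.110967.
Hence σ₀² = 1/0.110967 ≈ 9.0.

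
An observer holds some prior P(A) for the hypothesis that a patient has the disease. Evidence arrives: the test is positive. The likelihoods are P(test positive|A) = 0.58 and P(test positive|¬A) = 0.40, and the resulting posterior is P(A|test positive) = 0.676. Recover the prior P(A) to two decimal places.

Bayes' rule in odds form gives O(A|E) = O(A)·[P(E|A)/P(E|¬A)], hence O(A) = O(A|E)/LR.
Posterior odds = 0.676/(1−0.676) = 2.0864. LR = 0.58/0.40 = 1.4500.
Prior odds = 2.0864/1.4500 = 1.4389, so P(A) = 1.4389/(1+1.4389) ≈ 0.59.

P(A) = 0.59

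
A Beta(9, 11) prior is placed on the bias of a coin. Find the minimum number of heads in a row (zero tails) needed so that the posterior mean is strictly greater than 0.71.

k = 18

After k heads and 0 tails the posterior is Beta(9+k, 11), with mean (9+k)/(9+11+k).
Set (9+k)/(20+k) > 0.71 and solve: k > (0.71·20 − 9)/(1 − 0.71) = 17.931.
The smallest integer exceeding 17.931 is 18, and checking k=18: (27)/(38) = 0.7105 > 0.71.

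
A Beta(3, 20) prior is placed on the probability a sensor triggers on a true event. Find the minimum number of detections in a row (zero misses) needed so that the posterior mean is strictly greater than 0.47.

k = 15

After k detections and 0 misses the posterior is Beta(3+k, 20), with mean (3+k)/(3+20+k).
Set (3+k)/(23+k) > 0.47 and solve: k > (0.47·23 − 3)/(1 − 0.47) = 14.736.
The smallest integer exceeding 14.736 is 15, and checking k=15: (18)/(38) = 0.4737 > 0.47.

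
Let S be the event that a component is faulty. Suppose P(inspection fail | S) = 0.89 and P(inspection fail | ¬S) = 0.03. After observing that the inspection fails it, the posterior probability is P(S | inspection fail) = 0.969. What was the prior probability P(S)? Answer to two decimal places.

In odds form, posterior odds = prior odds × likelihood ratio, so prior odds = posterior odds ÷ LR.
Posterior odds = 0.969/(1−0.969) = 31.2581. LR = 0.89/0.03 = 29.6667.
Prior odds = 31.2581/29.6667 = 1.0536, so P(S) = 1.0536/(1+1.0536) ≈ 0.51.

P(S) = 0.51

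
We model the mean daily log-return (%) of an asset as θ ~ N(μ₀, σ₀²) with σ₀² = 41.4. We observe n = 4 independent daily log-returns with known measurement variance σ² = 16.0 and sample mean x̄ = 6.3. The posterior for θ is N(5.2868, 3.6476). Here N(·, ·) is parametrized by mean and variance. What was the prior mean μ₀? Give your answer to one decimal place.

With known observation variance, the Normal–Normal posterior has precision τ_n = τ₀ + n/σ² and mean μ_n = (τ₀μ₀ + (n/σ²)x̄)/τ_n.
Here τ₀ = 1/41.4 = 0.024155 and τ_data = 4/16.0 = 0.250000, so τ_n = 0.274155.
Rearranging for μ₀: μ₀ = (μ_n·τ_n − τ_data·x̄)/τ₀ = (5.2868·0.274155 − 0.250000·6.3) / 0.024155 = -0.125597/0.024155 ≈ -5.2.

μ₀ = -5.2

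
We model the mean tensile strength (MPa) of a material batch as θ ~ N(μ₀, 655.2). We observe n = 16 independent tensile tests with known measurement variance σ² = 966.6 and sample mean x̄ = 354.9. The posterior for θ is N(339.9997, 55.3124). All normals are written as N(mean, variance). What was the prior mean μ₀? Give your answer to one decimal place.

With known observation variance, the Normal–Normal posterior has precision τ_n = τ₀ + n/σ² and mean μ_n = (τ₀μ₀ + (n/σ²)x̄)/τ_n.
Here τ₀ = 1/655.2 = 0.001526 and τ_data = 16/966.6 = 0.016553, so τ_n = 0.018079.
Rearranging for μ₀: μ₀ = (μ_n·τ_n − τ_data·x̄)/τ₀ = (339.9997·0.018079 − 0.016553·354.9) / 0.001526 = 0.272195/0.001526 ≈ 178.4.

μ₀ = 178.4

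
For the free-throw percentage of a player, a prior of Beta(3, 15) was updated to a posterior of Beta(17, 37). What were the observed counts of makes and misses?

Beta is conjugate to the binomial likelihood: posterior = Beta(α+s, β+f).
Match parameters: s=17−3=14, f=37−15=22.

14 makes and 22 misses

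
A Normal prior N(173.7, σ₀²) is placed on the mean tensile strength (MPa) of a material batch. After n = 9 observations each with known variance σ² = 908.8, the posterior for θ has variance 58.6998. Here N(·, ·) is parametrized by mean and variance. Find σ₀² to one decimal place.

For the Normal–Normal model with known σ², precisions add: τ_n = τ₀ + n/σ².
So 1/σ₀² = 1/58.6998 − 9/908.8 = 0.017036 − 0.009903 = 0.007133.
Hence σ₀² = 1/0.007133 ≈ 140.2.

σ₀² = 140.2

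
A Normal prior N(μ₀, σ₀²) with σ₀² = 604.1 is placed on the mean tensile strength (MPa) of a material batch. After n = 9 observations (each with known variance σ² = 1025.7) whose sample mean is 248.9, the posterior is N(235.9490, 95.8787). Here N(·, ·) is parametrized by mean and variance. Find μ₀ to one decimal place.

μ₀ = 167.3

With known observation variance, the Normal–Normal posterior has precision τ_n = τ₀ + n/σ² and mean μ_n = (τ₀μ₀ + (n/σ²)x̄)/τ_n.
Here τ₀ = 1/604.1 = 0.001655 and τ_data = 9/1025.7 = 0.008774, so τ_n = 0.010429.
Rearranging for μ₀: μ₀ = (μ_n·τ_n − τ_data·x̄)/τ₀ = (235.9490·0.010429 − 0.008774·248.9) / 0.001655 = 0.276864/0.001655 ≈ 167.3.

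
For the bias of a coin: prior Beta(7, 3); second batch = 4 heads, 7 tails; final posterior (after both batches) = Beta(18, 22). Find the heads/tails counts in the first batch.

Because Beta–binomial updating is additive in the counts, the combined data contributed (α_post−α_prior, β_post−β_prior) successes and failures.
Total across both batches: 18−7=11 heads, 22−3=19 tails.
Subtract the second batch: 11−4=7 heads and 19−7=12 tails.

7 heads and 12 tails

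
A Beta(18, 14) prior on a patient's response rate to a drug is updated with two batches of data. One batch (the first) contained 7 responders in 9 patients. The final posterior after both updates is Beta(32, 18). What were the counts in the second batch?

Sequential conjugate updates are equivalent to a single update on the pooled data, so total successes = posterior α − prior α and total failures = posterior β − prior β.
Total across both batches: 32−18=14 responders, 18−14=4 non-responders.
Subtract the first batch: 14−7=7 responders and 4−2=2 non-responders.

7 responders and 2 non-responders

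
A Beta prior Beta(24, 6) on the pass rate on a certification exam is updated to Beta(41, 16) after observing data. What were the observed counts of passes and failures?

17 passes and 10 failures

Under Beta–binomial conjugacy the posterior parameters are (a+s, b+f).
So s = 41 − 24 = 17 and f = 16 − 6 = 10.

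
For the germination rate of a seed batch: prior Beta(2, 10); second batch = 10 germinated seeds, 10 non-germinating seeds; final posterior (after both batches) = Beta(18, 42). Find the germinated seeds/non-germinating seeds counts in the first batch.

Sequential conjugate updates are equivalent to a single update on the pooled data, so total successes = posterior α − prior α and total failures = posterior β − prior β.
Total across both batches: 18−2=16 germinated seeds, 42−10=32 non-germinating seeds.
Subtract the second batch: 16−10=6 germinated seeds and 32−10=22 non-germinating seeds.

6 germinated seeds and 22 non-germinating seeds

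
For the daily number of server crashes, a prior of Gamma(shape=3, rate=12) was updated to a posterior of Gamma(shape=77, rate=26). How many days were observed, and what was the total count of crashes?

A Gamma(α, β) prior (rate parametrization) on a Poisson rate with n observations summing to S gives posterior Gamma(α+S, β+n).
Matching: Σxᵢ = 77 − 3 = 74 and n = 26 − 12 = 14.

n = 14 days with total 74 crashes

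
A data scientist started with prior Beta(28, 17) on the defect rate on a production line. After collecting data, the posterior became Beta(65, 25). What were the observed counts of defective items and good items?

A Beta(α, β) prior with s successes and f failures in binomial data gives a Beta(α+s, β+f) posterior.
Match parameters: s=65−28=37, f=25−17=8.

37 defective items and 8 good items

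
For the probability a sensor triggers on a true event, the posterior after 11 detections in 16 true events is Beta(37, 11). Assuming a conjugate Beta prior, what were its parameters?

Beta(26, 6)

Under Beta–binomial conjugacy the posterior parameters are (a+s, b+f).
So a = 37 − 11 = 26 and b = 11 − 5 = 6.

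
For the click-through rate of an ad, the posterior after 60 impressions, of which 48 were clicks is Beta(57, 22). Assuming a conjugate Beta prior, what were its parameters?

Beta(9, 10)

Beta is conjugate to the binomial likelihood: posterior = Beta(a+s, b+f).
Subtract the data counts: 57−48=9, 22−12=10.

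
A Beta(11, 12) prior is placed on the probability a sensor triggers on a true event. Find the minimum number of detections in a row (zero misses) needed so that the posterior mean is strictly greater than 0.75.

After k detections and 0 misses the posterior is Beta(11+k, 12), with mean (11+k)/(11+12+k).
Set (11+k)/(23+k) > 0.75 and solve: k > (0.75·23 − 11)/(1 − 0.75) = 25.000.
The smallest integer exceeding 25.000 is 26, and checking k=26: (37)/(49) = 0.7551 > 0.75.

k = 26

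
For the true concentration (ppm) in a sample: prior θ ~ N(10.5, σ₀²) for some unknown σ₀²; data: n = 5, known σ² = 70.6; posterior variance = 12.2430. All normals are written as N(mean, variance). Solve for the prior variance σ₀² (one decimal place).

σ₀² = 92.1

Posterior precision equals prior precision plus data precision: 1/σ_n² = 1/σ₀² + n/σ².
So 1/σ₀² = 1/12.2430 − 5/70.6 = 0.081679 − 0.070822 = 0.010857.
Hence σ₀² = 1/0.010857 ≈ 92.1.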